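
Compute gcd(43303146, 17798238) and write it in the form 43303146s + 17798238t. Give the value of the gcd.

6

Apply Euclid's algorithm to 43303146 and 17798238:
43303146 = 2*17798238 + 7706670
17798238 = 2*7706670 + 2384898
7706670 = 3*2384898 + 551976
2384898 = 4*551976 + 176994
551976 = 3*176994 + 20994
176994 = 8*20994 + 9042
20994 = 2*9042 + 2910
9042 = 3*2910 + 312
2910 = 9*312 + 102
312 = 3*102 + 6
102 = 17*6 + 0
gcd(43303146, 17798238) = 6.
Express as a combination:
6 = 312 − 3·102
6 = −3·2910 + 28·312
6 = 28·9042 − 87·2910
6 = −87·20994 + 202·9042
6 = 202·176994 − 1703·20994
6 = −1703·551976 + 5311·176994
6 = 5311·2384898 − 22947·551976
6 = −22947·7706670 + 74152·2384898
6 = 74152·17798238 − 171251·7706670
6 = −171251·43303146 + 416654·17798238
So 6 = (-171251)·43303146 + (416654)·17798238.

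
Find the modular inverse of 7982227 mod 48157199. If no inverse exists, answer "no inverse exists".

5927360

Run Euclid on (48157199, 7982227):
48157199 = 6×7982227 + 263837
7982227 = 30×263837 + 67117
263837 = 3×67117 + 62486
67117 = 1×62486 + 4631
62486 = 13×4631 + 2283
4631 = 2×2283 + 65
2283 = 35×65 + 8
65 = 8×8 + 1
8 = 8×1 + 0
gcd = 1, so the inverse exists. Back-substitute:
1 = 65 − 8·8
1 = −8·2283 + 281·65
1 = 281·4631 − 570·2283
1 = −570·62486 + 7691·4631
1 = 7691·67117 − 8261·62486
1 = −8261·263837 + 32474·67117
1 = 32474·7982227 − 982481·263837
1 = −982481·48157199 + 5927360·7982227
So 7982227·5927360 ≡ 1 (mod 48157199).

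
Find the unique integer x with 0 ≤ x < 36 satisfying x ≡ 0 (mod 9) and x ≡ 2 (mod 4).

Write x = 0 + 9·k. Then 9·k ≡ 2 − 0 ≡ 2 (mod 4).
Need 9⁻¹ mod 4. Extended Euclid on (4, 1):
4 = 4*1 + 0
9⁻¹ ≡ 1 (mod 4), so k ≡ 1·2 ≡ 2 (mod 4).
x = 0 + 9·2 = 18.

18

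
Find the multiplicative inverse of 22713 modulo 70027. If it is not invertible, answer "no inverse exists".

gcd(70027, 22713) by repeated division:
70027 = 3·22713 + 1888
22713 = 12·1888 + 57
1888 = 33·57 + 7
57 = 8·7 + 1
7 = 7·1 + 0
gcd = 1, so the inverse exists. Back-substitute:
1 = 57 − 8·7
1 = −8·1888 + 265·57
1 = 265·22713 − 3188·1888
1 = −3188·70027 + 9829·22713
So 22713·9829 ≡ 1 (mod 70027).

9829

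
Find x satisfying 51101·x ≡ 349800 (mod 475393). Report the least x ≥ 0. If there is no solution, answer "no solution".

First find gcd(51101, 475393):
475393 = 9*51101 + 15484
51101 = 3*15484 + 4649
15484 = 3*4649 + 1537
4649 = 3*1537 + 38
1537 = 40*38 + 17
38 = 2*17 + 4
17 = 4*4 + 1
4 = 4*1 + 0
gcd = 1, so a unique solution mod 475393 exists.
Back-substitute for the Bézout coefficients:
1 = 17 − 4·4
1 = −4·38 + 9·17
1 = 9·1537 − 364·38
1 = −364·4649 + 1101·1537
1 = 1101·15484 − 3667·4649
1 = −3667·51101 + 12102·15484
1 = 12102·475393 − 112585·51101
So 51101·(-112585) ≡ 1 (mod 475393), giving 51101⁻¹ ≡ 362808.
x ≡ 51101⁻¹·349800 ≡ 362808·349800 ≡ 273906 (mod 475393).

273906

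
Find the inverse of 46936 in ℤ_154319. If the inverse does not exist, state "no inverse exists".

Extended Euclidean algorithm:
154319 = 3·46936 + 13511
46936 = 3·13511 + 6403
13511 = 2·6403 + 705
6403 = 9·705 + 58
705 = 12·58 + 9
58 = 6·9 + 4
9 = 2·4 + 1
4 = 4·1 + 0
Since gcd(46936, 154319) = 1, back-substitute to write 1 as a combination:
1 = 9 − 2·4
1 = −2·58 + 13·9
1 = 13·705 − 158·58
1 = −158·6403 + 1435·705
1 = 1435·13511 − 3028·6403
1 = −3028·46936 + 10519·13511
1 = 10519·154319 − 34585·46936
Thus 46936·(-34585) ≡ 1 (mod 154319); reducing, -34585 mod 154319 = 119734.

119734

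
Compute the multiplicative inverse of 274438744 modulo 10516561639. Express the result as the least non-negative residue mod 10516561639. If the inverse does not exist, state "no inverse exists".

Run Euclid on (10516561639, 274438744):
10516561639 = 38·274438744 + 87889367
274438744 = 3·87889367 + 10770643
87889367 = 8·10770643 + 1724223
10770643 = 6·1724223 + 425305
1724223 = 4·425305 + 23003
425305 = 18·23003 + 11251
23003 = 2·11251 + 501
11251 = 22·501 + 229
501 = 2·229 + 43
229 = 5·43 + 14
43 = 3·14 + 1
14 = 14·1 + 0
The gcd is 1. Working backward:
1 = 43 − 3·14
1 = −3·229 + 16·43
1 = 16·501 − 35·229
1 = −35·11251 + 786·501
1 = 786·23003 − 1607·11251
1 = −1607·425305 + 29712·23003
1 = 29712·1724223 − 120455·425305
1 = −120455·10770643 + 752442·1724223
1 = 752442·87889367 − 6139991·10770643
1 = −6139991·274438744 + 19172415·87889367
1 = 19172415·10516561639 − 734691761·274438744
Thus 274438744·(-734691761) ≡ 1 (mod 10516561639); reducing, -734691761 mod 10516561639 = 9781869878.

9781869878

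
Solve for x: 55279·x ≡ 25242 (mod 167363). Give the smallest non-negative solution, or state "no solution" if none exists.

4118

First find gcd(55279, 167363):
167363 = 3·55279 + 1526
55279 = 36·1526 + 343
1526 = 4·343 + 154
343 = 2·154 + 35
154 = 4·35 + 14
35 = 2·14 + 7
14 = 2·7 + 0
gcd = 7 and 7 | 25242, so solutions exist. Divide through by 7: 7897x ≡ 3606 (mod 23909).
Now find 7897⁻¹ mod 23909:
23909 = 3*7897 + 218
7897 = 36*218 + 49
218 = 4*49 + 22
49 = 2*22 + 5
22 = 4*5 + 2
5 = 2*2 + 1
2 = 2*1 + 0
Back-substitute:
1 = 5 − 2·2
1 = −2·22 + 9·5
1 = 9·49 − 20·22
1 = −20·218 + 89·49
1 = 89·7897 − 3224·218
1 = −3224·23909 + 9761·7897
So 7897⁻¹ ≡ 9761 (mod 23909).
Then x ≡ 9761·3606 ≡ 4118 (mod 23909); the smallest non-negative solution is x = 4118.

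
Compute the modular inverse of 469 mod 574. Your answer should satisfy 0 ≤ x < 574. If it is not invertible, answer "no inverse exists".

no inverse exists

Euclidean algorithm on 574, 469:
574 = 1·469 + 105
469 = 4·105 + 49
105 = 2·49 + 7
49 = 7·7 + 0
The gcd is 7, not 1, hence no inverse exists.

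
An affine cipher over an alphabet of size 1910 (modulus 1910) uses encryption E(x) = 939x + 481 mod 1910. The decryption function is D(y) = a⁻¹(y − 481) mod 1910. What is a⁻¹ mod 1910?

Apply the Euclidean algorithm to 1910 and 939:
1910 = 2×939 + 32
939 = 29×32 + 11
32 = 2×11 + 10
11 = 1×10 + 1
10 = 10×1 + 0
gcd = 1, so the inverse exists. Back-substitute:
1 = 11 − 10
1 = −32 + 3·11
1 = 3·939 − 88·32
1 = −88·1910 + 179·939
So 939·179 ≡ 1 (mod 1910).

179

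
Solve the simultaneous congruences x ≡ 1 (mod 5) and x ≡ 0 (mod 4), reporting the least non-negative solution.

16

Write x = 1 + 5·k. Then 5·k ≡ 0 − 1 ≡ 3 (mod 4).
Need 5⁻¹ mod 4. Extended Euclid on (4, 1):
4 = 4*1 + 0
5⁻¹ ≡ 1 (mod 4), so k ≡ 1·3 ≡ 3 (mod 4).
x = 1 + 5·3 = 16.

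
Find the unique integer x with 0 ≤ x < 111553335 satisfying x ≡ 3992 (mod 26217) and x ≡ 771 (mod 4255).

Write x = 3992 + 26217·k. Then 26217·k ≡ 771 − 3992 ≡ 1034 (mod 4255).
Need 26217⁻¹ mod 4255. Extended Euclid on (4255, 687):
4255 = 6×687 + 133
687 = 5×133 + 22
133 = 6×22 + 1
22 = 22×1 + 0
Back-substitute:
1 = 133 − 6·22
1 = −6·687 + 31·133
1 = 31·4255 − 192·687
26217⁻¹ ≡ 4063 (mod 4255), so k ≡ 4063·1034 ≡ 1457 (mod 4255).
x = 3992 + 26217·1457 = 38202161.

38202161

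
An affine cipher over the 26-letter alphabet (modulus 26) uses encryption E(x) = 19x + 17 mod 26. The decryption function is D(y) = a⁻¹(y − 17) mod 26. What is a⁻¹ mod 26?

11

Extended Euclidean algorithm:
26 = 1*19 + 7
19 = 2*7 + 5
7 = 1*5 + 2
5 = 2*2 + 1
2 = 2*1 + 0
The gcd is 1. Working backward:
1 = 5 − 2·2
1 = −2·7 + 3·5
1 = 3·19 − 8·7
1 = −8·26 + 11·19
So 19·11 ≡ 1 (mod 26).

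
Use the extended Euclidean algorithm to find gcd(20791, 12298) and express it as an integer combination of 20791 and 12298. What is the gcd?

Apply Euclid's algorithm to 20791 and 12298:
20791 = 1×12298 + 8493
12298 = 1×8493 + 3805
8493 = 2×3805 + 883
3805 = 4×883 + 273
883 = 3×273 + 64
273 = 4×64 + 17
64 = 3×17 + 13
17 = 1×13 + 4
13 = 3×4 + 1
4 = 4×1 + 0
gcd(20791, 12298) = 1.
Express as a combination:
1 = 13 − 3·4
1 = −3·17 + 4·13
1 = 4·64 − 15·17
1 = −15·273 + 64·64
1 = 64·883 − 207·273
1 = −207·3805 + 892·883
1 = 892·8493 − 1991·3805
1 = −1991·12298 + 2883·8493
1 = 2883·20791 − 4874·12298
So 1 = (2883)·20791 + (-4874)·12298.

1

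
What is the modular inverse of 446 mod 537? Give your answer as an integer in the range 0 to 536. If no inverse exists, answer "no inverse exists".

Apply the Euclidean algorithm to 537 and 446:
537 = 1·446 + 91
446 = 4·91 + 82
91 = 1·82 + 9
82 = 9·9 + 1
9 = 9·1 + 0
Since gcd(446, 537) = 1, back-substitute to write 1 as a combination:
1 = 82 − 9·9
1 = −9·91 + 10·82
1 = 10·446 − 49·91
1 = −49·537 + 59·446
So 446·59 ≡ 1 (mod 537).

59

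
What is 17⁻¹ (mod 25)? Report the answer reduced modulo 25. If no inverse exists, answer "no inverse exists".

3

Apply the Euclidean algorithm to 25 and 17:
25 = 1*17 + 8
17 = 2*8 + 1
8 = 8*1 + 0
Since gcd(17, 25) = 1, back-substitute to write 1 as a combination:
1 = 17 − 2·8
1 = −2·25 + 3·17
So 17·3 ≡ 1 (mod 25).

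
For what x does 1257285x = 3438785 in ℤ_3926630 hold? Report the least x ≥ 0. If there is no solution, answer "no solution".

First find gcd(1257285, 3926630):
3926630 = 3·1257285 + 154775
1257285 = 8·154775 + 19085
154775 = 8·19085 + 2095
19085 = 9·2095 + 230
2095 = 9·230 + 25
230 = 9·25 + 5
25 = 5·5 + 0
gcd = 5 and 5 | 3438785, so solutions exist. Divide through by 5: 251457x ≡ 687757 (mod 785326).
Now find 251457⁻¹ mod 785326:
785326 = 3·251457 + 30955
251457 = 8·30955 + 3817
30955 = 8·3817 + 419
3817 = 9·419 + 46
419 = 9·46 + 5
46 = 9·5 + 1
5 = 5·1 + 0
Back-substitute:
1 = 46 − 9·5
1 = −9·419 + 82·46
1 = 82·3817 − 747·419
1 = −747·30955 + 6058·3817
1 = 6058·251457 − 49211·30955
1 = −49211·785326 + 153691·251457
So 251457⁻¹ ≡ 153691 (mod 785326).
Then x ≡ 153691·687757 ≡ 322791 (mod 785326); the smallest non-negative solution is x = 322791.

322791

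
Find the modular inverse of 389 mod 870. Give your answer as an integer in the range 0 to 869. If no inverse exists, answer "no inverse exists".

Apply the Euclidean algorithm to 870 and 389:
870 = 2·389 + 92
389 = 4·92 + 21
92 = 4·21 + 8
21 = 2·8 + 5
8 = 1·5 + 3
5 = 1·3 + 2
3 = 1·2 + 1
2 = 2·1 + 0
gcd = 1, so the inverse exists. Back-substitute:
1 = 3 − 2
1 = −5 + 2·3
1 = 2·8 − 3·5
1 = −3·21 + 8·8
1 = 8·92 − 35·21
1 = −35·389 + 148·92
1 = 148·870 − 331·389
Thus 389·(-331) ≡ 1 (mod 870); reducing, -331 mod 870 = 539.

539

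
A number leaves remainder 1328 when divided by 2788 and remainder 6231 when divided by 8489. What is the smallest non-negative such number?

19743156

Write x = 1328 + 2788·k. Then 2788·k ≡ 6231 − 1328 ≡ 4903 (mod 8489).
Need 2788⁻¹ mod 8489. Extended Euclid on (8489, 2788):
8489 = 3·2788 + 125
2788 = 22·125 + 38
125 = 3·38 + 11
38 = 3·11 + 5
11 = 2·5 + 1
5 = 5·1 + 0
Back-substitute:
1 = 11 − 2·5
1 = −2·38 + 7·11
1 = 7·125 − 23·38
1 = −23·2788 + 513·125
1 = 513·8489 − 1562·2788
2788⁻¹ ≡ 6927 (mod 8489), so k ≡ 6927·4903 ≡ 7081 (mod 8489).
x = 1328 + 2788·7081 = 19743156.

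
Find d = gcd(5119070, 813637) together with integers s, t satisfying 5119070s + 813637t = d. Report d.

Repeated division:
5119070 = 6*813637 + 237248
813637 = 3*237248 + 101893
237248 = 2*101893 + 33462
101893 = 3*33462 + 1507
33462 = 22*1507 + 308
1507 = 4*308 + 275
308 = 1*275 + 33
275 = 8*33 + 11
33 = 3*11 + 0
gcd(5119070, 813637) = 11.
Express as a combination:
11 = 275 − 8·33
11 = −8·308 + 9·275
11 = 9·1507 − 44·308
11 = −44·33462 + 977·1507
11 = 977·101893 − 2975·33462
11 = −2975·237248 + 6927·101893
11 = 6927·813637 − 23756·237248
11 = −23756·5119070 + 149463·813637
So 11 = (-23756)·5119070 + (149463)·813637.

11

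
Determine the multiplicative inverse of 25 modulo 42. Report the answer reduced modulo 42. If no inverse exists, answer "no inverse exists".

37

Run Euclid on (42, 25):
42 = 1·25 + 17
25 = 1·17 + 8
17 = 2·8 + 1
8 = 8·1 + 0
gcd = 1, so the inverse exists. Back-substitute:
1 = 17 − 2·8
1 = −2·25 + 3·17
1 = 3·42 − 5·25
Thus 25·(-5) ≡ 1 (mod 42); reducing, -5 mod 42 = 37.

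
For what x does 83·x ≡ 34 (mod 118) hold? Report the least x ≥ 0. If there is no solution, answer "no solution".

26

First find gcd(83, 118):
118 = 1·83 + 35
83 = 2·35 + 13
35 = 2·13 + 9
13 = 1·9 + 4
9 = 2·4 + 1
4 = 4·1 + 0
gcd = 1, so a unique solution mod 118 exists.
Back-substitute for the Bézout coefficients:
1 = 9 − 2·4
1 = −2·13 + 3·9
1 = 3·35 − 8·13
1 = −8·83 + 19·35
1 = 19·118 − 27·83
So 83·(-27) ≡ 1 (mod 118), giving 83⁻¹ ≡ 91.
x ≡ 83⁻¹·34 ≡ 91·34 ≡ 26 (mod 118).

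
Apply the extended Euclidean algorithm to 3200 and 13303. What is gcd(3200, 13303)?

1

Apply Euclid's algorithm to 13303 and 3200:
13303 = 4×3200 + 503
3200 = 6×503 + 182
503 = 2×182 + 139
182 = 1×139 + 43
139 = 3×43 + 10
43 = 4×10 + 3
10 = 3×3 + 1
3 = 3×1 + 0
gcd(3200, 13303) = 1.
Working backward:
1 = 10 − 3·3
1 = −3·43 + 13·10
1 = 13·139 − 42·43
1 = −42·182 + 55·139
1 = 55·503 − 152·182
1 = −152·3200 + 967·503
1 = 967·13303 − 4020·3200
So 1 = (967)·13303 + (-4020)·3200.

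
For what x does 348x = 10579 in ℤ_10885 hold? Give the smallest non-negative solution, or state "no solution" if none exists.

6943

First find gcd(348, 10885):
10885 = 31·348 + 97
348 = 3·97 + 57
97 = 1·57 + 40
57 = 1·40 + 17
40 = 2·17 + 6
17 = 2·6 + 5
6 = 1·5 + 1
5 = 5·1 + 0
gcd = 1, so a unique solution mod 10885 exists.
Back-substitute for the Bézout coefficients:
1 = 6 − 5
1 = −17 + 3·6
1 = 3·40 − 7·17
1 = −7·57 + 10·40
1 = 10·97 − 17·57
1 = −17·348 + 61·97
1 = 61·10885 − 1908·348
So 348·(-1908) ≡ 1 (mod 10885), giving 348⁻¹ ≡ 8977.
x ≡ 348⁻¹·10579 ≡ 8977·10579 ≡ 6943 (mod 10885).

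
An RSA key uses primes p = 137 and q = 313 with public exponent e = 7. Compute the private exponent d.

φ(n) = (p−1)(q−1) = 136·312 = 42432.
Need d with 7·d ≡ 1 (mod 42432). Apply the extended Euclidean algorithm:
42432 = 6061×7 + 5
7 = 1×5 + 2
5 = 2×2 + 1
2 = 2×1 + 0
Back-substitute:
1 = 5 − 2·2
1 = −2·7 + 3·5
1 = 3·42432 − 18185·7
So 7·(-18185) ≡ 1 (mod 42432), hence d ≡ -18185 ≡ 24247 (mod 42432).

24247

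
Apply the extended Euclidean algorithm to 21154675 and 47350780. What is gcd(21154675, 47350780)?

5

Repeated division:
47350780 = 2*21154675 + 5041430
21154675 = 4*5041430 + 988955
5041430 = 5*988955 + 96655
988955 = 10*96655 + 22405
96655 = 4*22405 + 7035
22405 = 3*7035 + 1300
7035 = 5*1300 + 535
1300 = 2*535 + 230
535 = 2*230 + 75
230 = 3*75 + 5
75 = 15*5 + 0
gcd(21154675, 47350780) = 5.
Express as a combination:
5 = 230 − 3·75
5 = −3·535 + 7·230
5 = 7·1300 − 17·535
5 = −17·7035 + 92·1300
5 = 92·22405 − 293·7035
5 = −293·96655 + 1264·22405
5 = 1264·988955 − 12933·96655
5 = −12933·5041430 + 65929·988955
5 = 65929·21154675 − 276649·5041430
5 = −276649·47350780 + 619227·21154675
So 5 = (-276649)·47350780 + (619227)·21154675.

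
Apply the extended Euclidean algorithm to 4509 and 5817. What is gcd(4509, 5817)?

Repeated division:
5817 = 1×4509 + 1308
4509 = 3×1308 + 585
1308 = 2×585 + 138
585 = 4×138 + 33
138 = 4×33 + 6
33 = 5×6 + 3
6 = 2×3 + 0
gcd(4509, 5817) = 3.
Express as a combination:
3 = 33 − 5·6
3 = −5·138 + 21·33
3 = 21·585 − 89·138
3 = −89·1308 + 199·585
3 = 199·4509 − 686·1308
3 = −686·5817 + 885·4509
So 3 = (-686)·5817 + (885)·4509.

3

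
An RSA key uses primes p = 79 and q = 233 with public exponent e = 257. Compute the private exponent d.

5633

φ(n) = (p−1)(q−1) = 78·232 = 18096.
Need d with 257·d ≡ 1 (mod 18096). Apply the extended Euclidean algorithm:
18096 = 70×257 + 106
257 = 2×106 + 45
106 = 2×45 + 16
45 = 2×16 + 13
16 = 1×13 + 3
13 = 4×3 + 1
3 = 3×1 + 0
Back-substitute:
1 = 13 − 4·3
1 = −4·16 + 5·13
1 = 5·45 − 14·16
1 = −14·106 + 33·45
1 = 33·257 − 80·106
1 = −80·18096 + 5633·257
So 257·5633 ≡ 1 (mod 18096), hence d = 5633.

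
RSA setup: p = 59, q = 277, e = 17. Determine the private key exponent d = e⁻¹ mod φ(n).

2825

φ(n) = (p−1)(q−1) = 58·276 = 16008.
Need d with 17·d ≡ 1 (mod 16008). Apply the extended Euclidean algorithm:
16008 = 941·17 + 11
17 = 1·11 + 6
11 = 1·6 + 5
6 = 1·5 + 1
5 = 5·1 + 0
Back-substitute:
1 = 6 − 5
1 = −11 + 2·6
1 = 2·17 − 3·11
1 = −3·16008 + 2825·17
So 17·2825 ≡ 1 (mod 16008), hence d = 2825.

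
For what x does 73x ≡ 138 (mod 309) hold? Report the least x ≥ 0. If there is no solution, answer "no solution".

First find gcd(73, 309):
309 = 4×73 + 17
73 = 4×17 + 5
17 = 3×5 + 2
5 = 2×2 + 1
2 = 2×1 + 0
gcd = 1, so a unique solution mod 309 exists.
Back-substitute for the Bézout coefficients:
1 = 5 − 2·2
1 = −2·17 + 7·5
1 = 7·73 − 30·17
1 = −30·309 + 127·73
So 73·(127) ≡ 1 (mod 309), giving 73⁻¹ ≡ 127.
x ≡ 73⁻¹·138 ≡ 127·138 ≡ 222 (mod 309).

222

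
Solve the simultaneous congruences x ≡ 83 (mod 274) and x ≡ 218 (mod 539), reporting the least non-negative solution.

Write x = 83 + 274·k. Then 274·k ≡ 218 − 83 ≡ 135 (mod 539).
Need 274⁻¹ mod 539. Extended Euclid on (539, 274):
539 = 1·274 + 265
274 = 1·265 + 9
265 = 29·9 + 4
9 = 2·4 + 1
4 = 4·1 + 0
Back-substitute:
1 = 9 − 2·4
1 = −2·265 + 59·9
1 = 59·274 − 61·265
1 = −61·539 + 120·274
274⁻¹ ≡ 120 (mod 539), so k ≡ 120·135 ≡ 30 (mod 539).
x = 83 + 274·30 = 8303.

8303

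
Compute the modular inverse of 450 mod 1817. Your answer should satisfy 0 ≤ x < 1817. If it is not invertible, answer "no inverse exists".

gcd(1817, 450) by repeated division:
1817 = 4*450 + 17
450 = 26*17 + 8
17 = 2*8 + 1
8 = 8*1 + 0
gcd = 1, so the inverse exists. Back-substitute:
1 = 17 − 2·8
1 = −2·450 + 53·17
1 = 53·1817 − 214·450
So 450·(-214) ≡ 1 (mod 1817), and -214 ≡ 1603 (mod 1817).

1603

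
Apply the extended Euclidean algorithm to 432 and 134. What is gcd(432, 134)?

Euclidean algorithm:
432 = 3*134 + 30
134 = 4*30 + 14
30 = 2*14 + 2
14 = 7*2 + 0
gcd(432, 134) = 2.
Express as a combination:
2 = 30 − 2·14
2 = −2·134 + 9·30
2 = 9·432 − 29·134
So 2 = (9)·432 + (-29)·134.

2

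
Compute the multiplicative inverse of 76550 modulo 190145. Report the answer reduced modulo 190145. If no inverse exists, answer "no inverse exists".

no inverse exists

Euclidean algorithm on 190145, 76550:
190145 = 2·76550 + 37045
76550 = 2·37045 + 2460
37045 = 15·2460 + 145
2460 = 16·145 + 140
145 = 1·140 + 5
140 = 28·5 + 0
The gcd is 5, not 1, hence no inverse exists.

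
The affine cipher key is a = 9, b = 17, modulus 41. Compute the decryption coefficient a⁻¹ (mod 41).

gcd(41, 9) by repeated division:
41 = 4×9 + 5
9 = 1×5 + 4
5 = 1×4 + 1
4 = 4×1 + 0
Since gcd(9, 41) = 1, back-substitute to write 1 as a combination:
1 = 5 − 4
1 = −9 + 2·5
1 = 2·41 − 9·9
Thus 9·(-9) ≡ 1 (mod 41); reducing, -9 mod 41 = 32.

32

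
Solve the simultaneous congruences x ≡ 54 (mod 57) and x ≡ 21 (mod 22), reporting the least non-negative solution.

Write x = 54 + 57·k. Then 57·k ≡ 21 − 54 ≡ 11 (mod 22).
Need 57⁻¹ mod 22. Extended Euclid on (22, 13):
22 = 1·13 + 9
13 = 1·9 + 4
9 = 2·4 + 1
4 = 4·1 + 0
Back-substitute:
1 = 9 − 2·4
1 = −2·13 + 3·9
1 = 3·22 − 5·13
57⁻¹ ≡ 17 (mod 22), so k ≡ 17·11 ≡ 11 (mod 22).
x = 54 + 57·11 = 681.

681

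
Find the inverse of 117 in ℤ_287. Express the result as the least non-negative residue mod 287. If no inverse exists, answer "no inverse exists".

157

Apply the Euclidean algorithm to 287 and 117:
287 = 2·117 + 53
117 = 2·53 + 11
53 = 4·11 + 9
11 = 1·9 + 2
9 = 4·2 + 1
2 = 2·1 + 0
The gcd is 1. Working backward:
1 = 9 − 4·2
1 = −4·11 + 5·9
1 = 5·53 − 24·11
1 = −24·117 + 53·53
1 = 53·287 − 130·117
So 117·(-130) ≡ 1 (mod 287), and -130 ≡ 157 (mod 287).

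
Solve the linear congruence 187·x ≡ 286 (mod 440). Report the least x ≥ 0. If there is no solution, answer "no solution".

First find gcd(187, 440):
440 = 2×187 + 66
187 = 2×66 + 55
66 = 1×55 + 11
55 = 5×11 + 0
gcd = 11 and 11 | 286, so solutions exist. Divide through by 11: 17x ≡ 26 (mod 40).
Now find 17⁻¹ mod 40:
40 = 2×17 + 6
17 = 2×6 + 5
6 = 1×5 + 1
5 = 5×1 + 0
Back-substitute:
1 = 6 − 5
1 = −17 + 3·6
1 = 3·40 − 7·17
So 17·(-7) ≡ 1 (mod 40), i.e. 17⁻¹ ≡ 33.
Then x ≡ 33·26 ≡ 18 (mod 40); the smallest non-negative solution is x = 18.

18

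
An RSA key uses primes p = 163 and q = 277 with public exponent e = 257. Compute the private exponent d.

φ(n) = (p−1)(q−1) = 162·276 = 44712.
Need d with 257·d ≡ 1 (mod 44712). Apply the extended Euclidean algorithm:
44712 = 173*257 + 251
257 = 1*251 + 6
251 = 41*6 + 5
6 = 1*5 + 1
5 = 5*1 + 0
Back-substitute:
1 = 6 − 5
1 = −251 + 42·6
1 = 42·257 − 43·251
1 = −43·44712 + 7481·257
So 257·7481 ≡ 1 (mod 44712), hence d = 7481.

7481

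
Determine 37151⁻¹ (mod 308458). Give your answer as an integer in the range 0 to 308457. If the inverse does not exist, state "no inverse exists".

43897

Extended Euclidean algorithm:
308458 = 8·37151 + 11250
37151 = 3·11250 + 3401
11250 = 3·3401 + 1047
3401 = 3·1047 + 260
1047 = 4·260 + 7
260 = 37·7 + 1
7 = 7·1 + 0
gcd = 1, so the inverse exists. Back-substitute:
1 = 260 − 37·7
1 = −37·1047 + 149·260
1 = 149·3401 − 484·1047
1 = −484·11250 + 1601·3401
1 = 1601·37151 − 5287·11250
1 = −5287·308458 + 43897·37151
So 37151·43897 ≡ 1 (mod 308458).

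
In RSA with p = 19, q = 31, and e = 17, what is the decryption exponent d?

413

φ(n) = (p−1)(q−1) = 18·30 = 540.
Need d with 17·d ≡ 1 (mod 540). Apply the extended Euclidean algorithm:
540 = 31×17 + 13
17 = 1×13 + 4
13 = 3×4 + 1
4 = 4×1 + 0
Back-substitute:
1 = 13 − 3·4
1 = −3·17 + 4·13
1 = 4·540 − 127·17
So 17·(-127) ≡ 1 (mod 540), hence d ≡ -127 ≡ 413 (mod 540).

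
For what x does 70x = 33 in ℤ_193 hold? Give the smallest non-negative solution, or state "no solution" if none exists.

First find gcd(70, 193):
193 = 2·70 + 53
70 = 1·53 + 17
53 = 3·17 + 2
17 = 8·2 + 1
2 = 2·1 + 0
gcd = 1, so a unique solution mod 193 exists.
Back-substitute for the Bézout coefficients:
1 = 17 − 8·2
1 = −8·53 + 25·17
1 = 25·70 − 33·53
1 = −33·193 + 91·70
So 70·(91) ≡ 1 (mod 193), giving 70⁻¹ ≡ 91.
x ≡ 70⁻¹·33 ≡ 91·33 ≡ 108 (mod 193).

108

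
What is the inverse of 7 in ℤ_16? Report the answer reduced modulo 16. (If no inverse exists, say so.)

7

Apply the Euclidean algorithm to 16 and 7:
16 = 2*7 + 2
7 = 3*2 + 1
2 = 2*1 + 0
The gcd is 1. Working backward:
1 = 7 − 3·2
1 = −3·16 + 7·7
So 7·7 ≡ 1 (mod 16).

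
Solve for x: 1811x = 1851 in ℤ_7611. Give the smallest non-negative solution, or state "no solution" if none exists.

First find gcd(1811, 7611):
7611 = 4*1811 + 367
1811 = 4*367 + 343
367 = 1*343 + 24
343 = 14*24 + 7
24 = 3*7 + 3
7 = 2*3 + 1
3 = 3*1 + 0
gcd = 1, so a unique solution mod 7611 exists.
Back-substitute for the Bézout coefficients:
1 = 7 − 2·3
1 = −2·24 + 7·7
1 = 7·343 − 100·24
1 = −100·367 + 107·343
1 = 107·1811 − 528·367
1 = −528·7611 + 2219·1811
So 1811·(2219) ≡ 1 (mod 7611), giving 1811⁻¹ ≡ 2219.
x ≡ 1811⁻¹·1851 ≡ 2219·1851 ≡ 5040 (mod 7611).

5040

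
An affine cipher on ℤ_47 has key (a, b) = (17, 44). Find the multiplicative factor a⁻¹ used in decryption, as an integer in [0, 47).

36

Run Euclid on (47, 17):
47 = 2×17 + 13
17 = 1×13 + 4
13 = 3×4 + 1
4 = 4×1 + 0
gcd = 1, so the inverse exists. Back-substitute:
1 = 13 − 3·4
1 = −3·17 + 4·13
1 = 4·47 − 11·17
Thus 17·(-11) ≡ 1 (mod 47); reducing, -11 mod 47 = 36.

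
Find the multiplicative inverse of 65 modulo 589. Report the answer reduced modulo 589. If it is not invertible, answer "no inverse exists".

Extended Euclidean algorithm:
589 = 9·65 + 4
65 = 16·4 + 1
4 = 4·1 + 0
The gcd is 1. Working backward:
1 = 65 − 16·4
1 = −16·589 + 145·65
So 65·145 ≡ 1 (mod 589).

145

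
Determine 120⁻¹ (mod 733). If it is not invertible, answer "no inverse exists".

Run Euclid on (733, 120):
733 = 6×120 + 13
120 = 9×13 + 3
13 = 4×3 + 1
3 = 3×1 + 0
The gcd is 1. Working backward:
1 = 13 − 4·3
1 = −4·120 + 37·13
1 = 37·733 − 226·120
So 120·(-226) ≡ 1 (mod 733), and -226 ≡ 507 (mod 733).

507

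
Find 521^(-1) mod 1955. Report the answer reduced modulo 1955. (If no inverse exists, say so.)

Run Euclid on (1955, 521):
1955 = 3*521 + 392
521 = 1*392 + 129
392 = 3*129 + 5
129 = 25*5 + 4
5 = 1*4 + 1
4 = 4*1 + 0
Since gcd(521, 1955) = 1, back-substitute to write 1 as a combination:
1 = 5 − 4
1 = −129 + 26·5
1 = 26·392 − 79·129
1 = −79·521 + 105·392
1 = 105·1955 − 394·521
Hence 521⁻¹ ≡ -394 ≡ 1561 (mod 1955).

1561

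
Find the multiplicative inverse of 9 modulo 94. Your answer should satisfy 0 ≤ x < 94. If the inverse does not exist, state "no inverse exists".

21

Run Euclid on (94, 9):
94 = 10×9 + 4
9 = 2×4 + 1
4 = 4×1 + 0
Since gcd(9, 94) = 1, back-substitute to write 1 as a combination:
1 = 9 − 2·4
1 = −2·94 + 21·9
So 9·21 ≡ 1 (mod 94).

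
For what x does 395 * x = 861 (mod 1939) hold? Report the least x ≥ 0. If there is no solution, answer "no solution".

1897

First find gcd(395, 1939):
1939 = 4*395 + 359
395 = 1*359 + 36
359 = 9*36 + 35
36 = 1*35 + 1
35 = 35*1 + 0
gcd = 1, so a unique solution mod 1939 exists.
Back-substitute for the Bézout coefficients:
1 = 36 − 35
1 = −359 + 10·36
1 = 10·395 − 11·359
1 = −11·1939 + 54·395
So 395·(54) ≡ 1 (mod 1939), giving 395⁻¹ ≡ 54.
x ≡ 395⁻¹·861 ≡ 54·861 ≡ 1897 (mod 1939).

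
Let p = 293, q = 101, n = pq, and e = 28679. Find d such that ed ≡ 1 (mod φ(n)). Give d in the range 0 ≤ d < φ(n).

8519

φ(n) = (p−1)(q−1) = 292·100 = 29200.
Need d with 28679·d ≡ 1 (mod 29200). Apply the extended Euclidean algorithm:
29200 = 1×28679 + 521
28679 = 55×521 + 24
521 = 21×24 + 17
24 = 1×17 + 7
17 = 2×7 + 3
7 = 2×3 + 1
3 = 3×1 + 0
Back-substitute:
1 = 7 − 2·3
1 = −2·17 + 5·7
1 = 5·24 − 7·17
1 = −7·521 + 152·24
1 = 152·28679 − 8367·521
1 = −8367·29200 + 8519·28679
So 28679·8519 ≡ 1 (mod 29200), hence d = 8519.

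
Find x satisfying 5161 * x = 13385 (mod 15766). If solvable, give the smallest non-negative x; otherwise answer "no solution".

11223

First find gcd(5161, 15766):
15766 = 3·5161 + 283
5161 = 18·283 + 67
283 = 4·67 + 15
67 = 4·15 + 7
15 = 2·7 + 1
7 = 7·1 + 0
gcd = 1, so a unique solution mod 15766 exists.
Back-substitute for the Bézout coefficients:
1 = 15 − 2·7
1 = −2·67 + 9·15
1 = 9·283 − 38·67
1 = −38·5161 + 693·283
1 = 693·15766 − 2117·5161
So 5161·(-2117) ≡ 1 (mod 15766), giving 5161⁻¹ ≡ 13649.
x ≡ 5161⁻¹·13385 ≡ 13649·13385 ≡ 11223 (mod 15766).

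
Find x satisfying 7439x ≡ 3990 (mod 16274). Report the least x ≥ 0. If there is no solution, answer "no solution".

8924

First find gcd(7439, 16274):
16274 = 2·7439 + 1396
7439 = 5·1396 + 459
1396 = 3·459 + 19
459 = 24·19 + 3
19 = 6·3 + 1
3 = 3·1 + 0
gcd = 1, so a unique solution mod 16274 exists.
Back-substitute for the Bézout coefficients:
1 = 19 − 6·3
1 = −6·459 + 145·19
1 = 145·1396 − 441·459
1 = −441·7439 + 2350·1396
1 = 2350·16274 − 5141·7439
So 7439·(-5141) ≡ 1 (mod 16274), giving 7439⁻¹ ≡ 11133.
x ≡ 7439⁻¹·3990 ≡ 11133·3990 ≡ 8924 (mod 16274).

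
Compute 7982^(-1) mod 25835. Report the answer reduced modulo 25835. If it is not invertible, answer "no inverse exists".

gcd(25835, 7982) by repeated division:
25835 = 3·7982 + 1889
7982 = 4·1889 + 426
1889 = 4·426 + 185
426 = 2·185 + 56
185 = 3·56 + 17
56 = 3·17 + 5
17 = 3·5 + 2
5 = 2·2 + 1
2 = 2·1 + 0
Since gcd(7982, 25835) = 1, back-substitute to write 1 as a combination:
1 = 5 − 2·2
1 = −2·17 + 7·5
1 = 7·56 − 23·17
1 = −23·185 + 76·56
1 = 76·426 − 175·185
1 = −175·1889 + 776·426
1 = 776·7982 − 3279·1889
1 = −3279·25835 + 10613·7982
So 7982·10613 ≡ 1 (mod 25835).

10613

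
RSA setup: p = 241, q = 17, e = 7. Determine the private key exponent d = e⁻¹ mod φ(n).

2743

φ(n) = (p−1)(q−1) = 240·16 = 3840.
Need d with 7·d ≡ 1 (mod 3840). Apply the extended Euclidean algorithm:
3840 = 548×7 + 4
7 = 1×4 + 3
4 = 1×3 + 1
3 = 3×1 + 0
Back-substitute:
1 = 4 − 3
1 = −7 + 2·4
1 = 2·3840 − 1097·7
So 7·(-1097) ≡ 1 (mod 3840), hence d ≡ -1097 ≡ 2743 (mod 3840).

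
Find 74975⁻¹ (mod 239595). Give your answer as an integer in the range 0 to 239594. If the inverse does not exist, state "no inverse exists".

Euclidean algorithm on 239595, 74975:
239595 = 3×74975 + 14670
74975 = 5×14670 + 1625
14670 = 9×1625 + 45
1625 = 36×45 + 5
45 = 9×5 + 0
gcd(74975, 239595) = 5 ≠ 1, so 74975 has no multiplicative inverse modulo 239595.

no inverse exists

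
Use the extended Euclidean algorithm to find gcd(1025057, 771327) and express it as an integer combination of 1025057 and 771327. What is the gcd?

Euclidean algorithm:
1025057 = 1×771327 + 253730
771327 = 3×253730 + 10137
253730 = 25×10137 + 305
10137 = 33×305 + 72
305 = 4×72 + 17
72 = 4×17 + 4
17 = 4×4 + 1
4 = 4×1 + 0
gcd(1025057, 771327) = 1.
Working backward:
1 = 17 − 4·4
1 = −4·72 + 17·17
1 = 17·305 − 72·72
1 = −72·10137 + 2393·305
1 = 2393·253730 − 59897·10137
1 = −59897·771327 + 182084·253730
1 = 182084·1025057 − 241981·771327
So 1 = (182084)·1025057 + (-241981)·771327.

1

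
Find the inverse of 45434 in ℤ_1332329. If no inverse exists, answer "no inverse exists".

Apply the Euclidean algorithm to 1332329 and 45434:
1332329 = 29×45434 + 14743
45434 = 3×14743 + 1205
14743 = 12×1205 + 283
1205 = 4×283 + 73
283 = 3×73 + 64
73 = 1×64 + 9
64 = 7×9 + 1
9 = 9×1 + 0
The gcd is 1. Working backward:
1 = 64 − 7·9
1 = −7·73 + 8·64
1 = 8·283 − 31·73
1 = −31·1205 + 132·283
1 = 132·14743 − 1615·1205
1 = −1615·45434 + 4977·14743
1 = 4977·1332329 − 145948·45434
Hence 45434⁻¹ ≡ -145948 ≡ 1186381 (mod 1332329).

1186381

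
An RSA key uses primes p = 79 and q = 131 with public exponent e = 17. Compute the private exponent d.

φ(n) = (p−1)(q−1) = 78·130 = 10140.
Need d with 17·d ≡ 1 (mod 10140). Apply the extended Euclidean algorithm:
10140 = 596·17 + 8
17 = 2·8 + 1
8 = 8·1 + 0
Back-substitute:
1 = 17 − 2·8
1 = −2·10140 + 1193·17
So 17·1193 ≡ 1 (mod 10140), hence d = 1193.

1193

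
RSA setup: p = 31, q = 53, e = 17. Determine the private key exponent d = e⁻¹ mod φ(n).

1193

φ(n) = (p−1)(q−1) = 30·52 = 1560.
Need d with 17·d ≡ 1 (mod 1560). Apply the extended Euclidean algorithm:
1560 = 91×17 + 13
17 = 1×13 + 4
13 = 3×4 + 1
4 = 4×1 + 0
Back-substitute:
1 = 13 − 3·4
1 = −3·17 + 4·13
1 = 4·1560 − 367·17
So 17·(-367) ≡ 1 (mod 1560), hence d ≡ -367 ≡ 1193 (mod 1560).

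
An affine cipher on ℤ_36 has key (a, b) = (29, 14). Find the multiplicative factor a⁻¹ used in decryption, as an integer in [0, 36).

gcd(36, 29) by repeated division:
36 = 1×29 + 7
29 = 4×7 + 1
7 = 7×1 + 0
Since gcd(29, 36) = 1, back-substitute to write 1 as a combination:
1 = 29 − 4·7
1 = −4·36 + 5·29
So 29·5 ≡ 1 (mod 36).

5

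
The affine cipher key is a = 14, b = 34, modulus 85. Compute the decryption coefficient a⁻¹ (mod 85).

gcd(85, 14) by repeated division:
85 = 6·14 + 1
14 = 14·1 + 0
gcd = 1, so the inverse exists. Back-substitute:
1 = 85 − 6·14
Hence 14⁻¹ ≡ -6 ≡ 79 (mod 85).

79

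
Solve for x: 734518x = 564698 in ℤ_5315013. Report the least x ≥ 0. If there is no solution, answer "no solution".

5165705

First find gcd(734518, 5315013):
5315013 = 7*734518 + 173387
734518 = 4*173387 + 40970
173387 = 4*40970 + 9507
40970 = 4*9507 + 2942
9507 = 3*2942 + 681
2942 = 4*681 + 218
681 = 3*218 + 27
218 = 8*27 + 2
27 = 13*2 + 1
2 = 2*1 + 0
gcd = 1, so a unique solution mod 5315013 exists.
Back-substitute for the Bézout coefficients:
1 = 27 − 13·2
1 = −13·218 + 105·27
1 = 105·681 − 328·218
1 = −328·2942 + 1417·681
1 = 1417·9507 − 4579·2942
1 = −4579·40970 + 19733·9507
1 = 19733·173387 − 83511·40970
1 = −83511·734518 + 353777·173387
1 = 353777·5315013 − 2559950·734518
So 734518·(-2559950) ≡ 1 (mod 5315013), giving 734518⁻¹ ≡ 2755063.
x ≡ 734518⁻¹·564698 ≡ 2755063·564698 ≡ 5165705 (mod 5315013).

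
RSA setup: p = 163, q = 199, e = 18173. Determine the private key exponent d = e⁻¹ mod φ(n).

φ(n) = (p−1)(q−1) = 162·198 = 32076.
Need d with 18173·d ≡ 1 (mod 32076). Apply the extended Euclidean algorithm:
32076 = 1×18173 + 13903
18173 = 1×13903 + 4270
13903 = 3×4270 + 1093
4270 = 3×1093 + 991
1093 = 1×991 + 102
991 = 9×102 + 73
102 = 1×73 + 29
73 = 2×29 + 15
29 = 1×15 + 14
15 = 1×14 + 1
14 = 14×1 + 0
Back-substitute:
1 = 15 − 14
1 = −29 + 2·15
1 = 2·73 − 5·29
1 = −5·102 + 7·73
1 = 7·991 − 68·102
1 = −68·1093 + 75·991
1 = 75·4270 − 293·1093
1 = −293·13903 + 954·4270
1 = 954·18173 − 1247·13903
1 = −1247·32076 + 2201·18173
So 18173·2201 ≡ 1 (mod 32076), hence d = 2201.

2201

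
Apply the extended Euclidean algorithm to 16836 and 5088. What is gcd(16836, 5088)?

Apply Euclid's algorithm to 16836 and 5088:
16836 = 3×5088 + 1572
5088 = 3×1572 + 372
1572 = 4×372 + 84
372 = 4×84 + 36
84 = 2×36 + 12
36 = 3×12 + 0
gcd(16836, 5088) = 12.
Working backward:
12 = 84 − 2·36
12 = −2·372 + 9·84
12 = 9·1572 − 38·372
12 = −38·5088 + 123·1572
12 = 123·16836 − 407·5088
So 12 = (123)·16836 + (-407)·5088.

12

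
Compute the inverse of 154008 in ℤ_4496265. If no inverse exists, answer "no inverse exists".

no inverse exists

Compute gcd(154008, 4496265):
4496265 = 29×154008 + 30033
154008 = 5×30033 + 3843
30033 = 7×3843 + 3132
3843 = 1×3132 + 711
3132 = 4×711 + 288
711 = 2×288 + 135
288 = 2×135 + 18
135 = 7×18 + 9
18 = 2×9 + 0
The gcd is 9, not 1, hence no inverse exists.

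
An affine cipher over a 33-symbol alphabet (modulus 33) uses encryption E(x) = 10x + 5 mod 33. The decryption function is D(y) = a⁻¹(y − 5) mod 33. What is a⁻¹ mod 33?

Extended Euclidean algorithm:
33 = 3*10 + 3
10 = 3*3 + 1
3 = 3*1 + 0
Since gcd(10, 33) = 1, back-substitute to write 1 as a combination:
1 = 10 − 3·3
1 = −3·33 + 10·10
So 10·10 ≡ 1 (mod 33).

10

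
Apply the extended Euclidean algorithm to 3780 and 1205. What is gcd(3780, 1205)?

5

Apply Euclid's algorithm to 3780 and 1205:
3780 = 3×1205 + 165
1205 = 7×165 + 50
165 = 3×50 + 15
50 = 3×15 + 5
15 = 3×5 + 0
gcd(3780, 1205) = 5.
Working backward:
5 = 50 − 3·15
5 = −3·165 + 10·50
5 = 10·1205 − 73·165
5 = −73·3780 + 229·1205
So 5 = (-73)·3780 + (229)·1205.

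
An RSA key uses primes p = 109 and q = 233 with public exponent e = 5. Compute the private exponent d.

φ(n) = (p−1)(q−1) = 108·232 = 25056.
Need d with 5·d ≡ 1 (mod 25056). Apply the extended Euclidean algorithm:
25056 = 5011*5 + 1
5 = 5*1 + 0
Back-substitute:
1 = 25056 − 5011·5
So 5·(-5011) ≡ 1 (mod 25056), hence d ≡ -5011 ≡ 20045 (mod 25056).

20045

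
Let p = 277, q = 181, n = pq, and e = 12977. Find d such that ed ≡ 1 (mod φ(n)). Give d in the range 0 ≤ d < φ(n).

φ(n) = (p−1)(q−1) = 276·180 = 49680.
Need d with 12977·d ≡ 1 (mod 49680). Apply the extended Euclidean algorithm:
49680 = 3×12977 + 10749
12977 = 1×10749 + 2228
10749 = 4×2228 + 1837
2228 = 1×1837 + 391
1837 = 4×391 + 273
391 = 1×273 + 118
273 = 2×118 + 37
118 = 3×37 + 7
37 = 5×7 + 2
7 = 3×2 + 1
2 = 2×1 + 0
Back-substitute:
1 = 7 − 3·2
1 = −3·37 + 16·7
1 = 16·118 − 51·37
1 = −51·273 + 118·118
1 = 118·391 − 169·273
1 = −169·1837 + 794·391
1 = 794·2228 − 963·1837
1 = −963·10749 + 4646·2228
1 = 4646·12977 − 5609·10749
1 = −5609·49680 + 21473·12977
So 12977·21473 ≡ 1 (mod 49680), hence d = 21473.

21473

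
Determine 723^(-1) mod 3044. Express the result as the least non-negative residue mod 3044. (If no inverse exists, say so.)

2303

Extended Euclidean algorithm:
3044 = 4*723 + 152
723 = 4*152 + 115
152 = 1*115 + 37
115 = 3*37 + 4
37 = 9*4 + 1
4 = 4*1 + 0
Since gcd(723, 3044) = 1, back-substitute to write 1 as a combination:
1 = 37 − 9·4
1 = −9·115 + 28·37
1 = 28·152 − 37·115
1 = −37·723 + 176·152
1 = 176·3044 − 741·723
Thus 723·(-741) ≡ 1 (mod 3044); reducing, -741 mod 3044 = 2303.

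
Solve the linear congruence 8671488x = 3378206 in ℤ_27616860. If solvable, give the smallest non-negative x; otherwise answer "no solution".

no solution

gcd(8671488, 27616860):
27616860 = 3·8671488 + 1602396
8671488 = 5·1602396 + 659508
1602396 = 2·659508 + 283380
659508 = 2·283380 + 92748
283380 = 3·92748 + 5136
92748 = 18·5136 + 300
5136 = 17·300 + 36
300 = 8·36 + 12
36 = 3·12 + 0
gcd = 12, but 12 ∤ 3378206, so the congruence has no solution.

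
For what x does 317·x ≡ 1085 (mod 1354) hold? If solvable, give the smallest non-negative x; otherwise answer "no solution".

First find gcd(317, 1354):
1354 = 4*317 + 86
317 = 3*86 + 59
86 = 1*59 + 27
59 = 2*27 + 5
27 = 5*5 + 2
5 = 2*2 + 1
2 = 2*1 + 0
gcd = 1, so a unique solution mod 1354 exists.
Back-substitute for the Bézout coefficients:
1 = 5 − 2·2
1 = −2·27 + 11·5
1 = 11·59 − 24·27
1 = −24·86 + 35·59
1 = 35·317 − 129·86
1 = −129·1354 + 551·317
So 317·(551) ≡ 1 (mod 1354), giving 317⁻¹ ≡ 551.
x ≡ 317⁻¹·1085 ≡ 551·1085 ≡ 721 (mod 1354).

721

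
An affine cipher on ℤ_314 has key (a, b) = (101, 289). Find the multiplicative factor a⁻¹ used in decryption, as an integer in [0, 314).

171

Run Euclid on (314, 101):
314 = 3·101 + 11
101 = 9·11 + 2
11 = 5·2 + 1
2 = 2·1 + 0
gcd = 1, so the inverse exists. Back-substitute:
1 = 11 − 5·2
1 = −5·101 + 46·11
1 = 46·314 − 143·101
Hence 101⁻¹ ≡ -143 ≡ 171 (mod 314).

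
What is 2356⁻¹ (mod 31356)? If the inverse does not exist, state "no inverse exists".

Compute gcd(2356, 31356):
31356 = 13·2356 + 728
2356 = 3·728 + 172
728 = 4·172 + 40
172 = 4·40 + 12
40 = 3·12 + 4
12 = 3·4 + 0
Since gcd = 4 > 1, 2356 is not a unit mod 31356.

no inverse exists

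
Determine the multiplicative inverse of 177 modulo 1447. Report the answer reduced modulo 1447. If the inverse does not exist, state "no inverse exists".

1120

gcd(1447, 177) by repeated division:
1447 = 8×177 + 31
177 = 5×31 + 22
31 = 1×22 + 9
22 = 2×9 + 4
9 = 2×4 + 1
4 = 4×1 + 0
The gcd is 1. Working backward:
1 = 9 − 2·4
1 = −2·22 + 5·9
1 = 5·31 − 7·22
1 = −7·177 + 40·31
1 = 40·1447 − 327·177
Thus 177·(-327) ≡ 1 (mod 1447); reducing, -327 mod 1447 = 1120.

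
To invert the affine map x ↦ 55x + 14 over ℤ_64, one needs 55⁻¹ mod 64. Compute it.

gcd(64, 55) by repeated division:
64 = 1*55 + 9
55 = 6*9 + 1
9 = 9*1 + 0
The gcd is 1. Working backward:
1 = 55 − 6·9
1 = −6·64 + 7·55
So 55·7 ≡ 1 (mod 64).

7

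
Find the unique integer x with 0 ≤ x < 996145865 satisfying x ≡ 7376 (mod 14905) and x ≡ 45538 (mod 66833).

805115856

Write x = 7376 + 14905·k. Then 14905·k ≡ 45538 − 7376 ≡ 38162 (mod 66833).
Need 14905⁻¹ mod 66833. Extended Euclid on (66833, 14905):
66833 = 4*14905 + 7213
14905 = 2*7213 + 479
7213 = 15*479 + 28
479 = 17*28 + 3
28 = 9*3 + 1
3 = 3*1 + 0
Back-substitute:
1 = 28 − 9·3
1 = −9·479 + 154·28
1 = 154·7213 − 2319·479
1 = −2319·14905 + 4792·7213
1 = 4792·66833 − 21487·14905
14905⁻¹ ≡ 45346 (mod 66833), so k ≡ 45346·38162 ≡ 54016 (mod 66833).
x = 7376 + 14905·54016 = 805115856.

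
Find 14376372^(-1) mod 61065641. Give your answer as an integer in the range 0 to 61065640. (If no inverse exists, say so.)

49560957

Extended Euclidean algorithm:
61065641 = 4·14376372 + 3560153
14376372 = 4·3560153 + 135760
3560153 = 26·135760 + 30393
135760 = 4·30393 + 14188
30393 = 2·14188 + 2017
14188 = 7·2017 + 69
2017 = 29·69 + 16
69 = 4·16 + 5
16 = 3·5 + 1
5 = 5·1 + 0
The gcd is 1. Working backward:
1 = 16 − 3·5
1 = −3·69 + 13·16
1 = 13·2017 − 380·69
1 = −380·14188 + 2673·2017
1 = 2673·30393 − 5726·14188
1 = −5726·135760 + 25577·30393
1 = 25577·3560153 − 670728·135760
1 = −670728·14376372 + 2708489·3560153
1 = 2708489·61065641 − 11504684·14376372
Hence 14376372⁻¹ ≡ -11504684 ≡ 49560957 (mod 61065641).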